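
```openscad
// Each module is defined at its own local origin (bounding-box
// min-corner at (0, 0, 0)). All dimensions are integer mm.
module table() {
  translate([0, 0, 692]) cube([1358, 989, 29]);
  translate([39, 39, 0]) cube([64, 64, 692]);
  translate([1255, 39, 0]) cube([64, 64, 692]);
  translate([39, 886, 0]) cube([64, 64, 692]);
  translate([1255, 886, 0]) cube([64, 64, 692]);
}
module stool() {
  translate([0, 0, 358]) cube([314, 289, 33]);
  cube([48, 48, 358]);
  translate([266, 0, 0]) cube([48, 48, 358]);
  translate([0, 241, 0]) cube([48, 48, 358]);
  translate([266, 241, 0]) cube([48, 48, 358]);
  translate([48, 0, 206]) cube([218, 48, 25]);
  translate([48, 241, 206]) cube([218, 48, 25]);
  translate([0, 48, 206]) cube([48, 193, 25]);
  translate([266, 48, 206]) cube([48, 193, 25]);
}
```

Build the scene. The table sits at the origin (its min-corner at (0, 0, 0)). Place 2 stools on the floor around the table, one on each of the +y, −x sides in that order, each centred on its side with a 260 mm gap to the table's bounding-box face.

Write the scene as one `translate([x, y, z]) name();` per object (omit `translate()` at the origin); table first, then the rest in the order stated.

table();
translate([522, 1249, 0]) stool();
translate([-574, 350, 0]) stool();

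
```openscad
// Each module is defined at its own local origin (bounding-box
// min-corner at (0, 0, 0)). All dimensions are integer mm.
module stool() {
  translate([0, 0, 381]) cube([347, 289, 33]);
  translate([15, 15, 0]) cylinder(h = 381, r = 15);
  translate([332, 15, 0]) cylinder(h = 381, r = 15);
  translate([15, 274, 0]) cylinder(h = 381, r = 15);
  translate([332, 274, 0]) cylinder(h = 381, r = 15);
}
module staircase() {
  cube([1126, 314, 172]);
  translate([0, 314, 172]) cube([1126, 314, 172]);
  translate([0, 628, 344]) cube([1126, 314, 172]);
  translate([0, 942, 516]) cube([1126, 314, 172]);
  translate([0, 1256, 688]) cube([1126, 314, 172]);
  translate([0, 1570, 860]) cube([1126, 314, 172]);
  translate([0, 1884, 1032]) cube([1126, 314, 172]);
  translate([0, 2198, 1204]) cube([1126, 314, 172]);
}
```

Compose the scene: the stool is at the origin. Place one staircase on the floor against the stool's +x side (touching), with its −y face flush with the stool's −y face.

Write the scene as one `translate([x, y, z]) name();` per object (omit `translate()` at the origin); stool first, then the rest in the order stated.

stool();
translate([347, 0, 0]) staircase();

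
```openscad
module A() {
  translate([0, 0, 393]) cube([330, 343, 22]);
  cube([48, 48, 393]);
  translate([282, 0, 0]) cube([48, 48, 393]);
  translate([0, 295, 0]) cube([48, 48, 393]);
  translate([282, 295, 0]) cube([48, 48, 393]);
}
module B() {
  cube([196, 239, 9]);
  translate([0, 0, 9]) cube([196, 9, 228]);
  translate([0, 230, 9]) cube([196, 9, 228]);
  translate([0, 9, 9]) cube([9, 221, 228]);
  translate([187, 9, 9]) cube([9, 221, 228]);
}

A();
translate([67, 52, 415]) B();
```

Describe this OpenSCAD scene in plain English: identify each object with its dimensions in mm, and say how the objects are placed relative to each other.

A is a four-legged stool. The seat is a 330×343×22 mm slab whose top surface is at z = 415 mm; four square legs, each 48×48 mm in cross-section, run from the floor (z = 0) to the underside of the seat, each flush with a corner of the seat.

B is an open storage box with external size 196×239×237 mm and wall thickness 9 mm (the base is also 9 mm thick). The base covers the whole footprint; the four walls stand on the base, with the y-facing walls full-width and the x-facing walls fitting between their inner faces.

The open box is on top of the stool, centred.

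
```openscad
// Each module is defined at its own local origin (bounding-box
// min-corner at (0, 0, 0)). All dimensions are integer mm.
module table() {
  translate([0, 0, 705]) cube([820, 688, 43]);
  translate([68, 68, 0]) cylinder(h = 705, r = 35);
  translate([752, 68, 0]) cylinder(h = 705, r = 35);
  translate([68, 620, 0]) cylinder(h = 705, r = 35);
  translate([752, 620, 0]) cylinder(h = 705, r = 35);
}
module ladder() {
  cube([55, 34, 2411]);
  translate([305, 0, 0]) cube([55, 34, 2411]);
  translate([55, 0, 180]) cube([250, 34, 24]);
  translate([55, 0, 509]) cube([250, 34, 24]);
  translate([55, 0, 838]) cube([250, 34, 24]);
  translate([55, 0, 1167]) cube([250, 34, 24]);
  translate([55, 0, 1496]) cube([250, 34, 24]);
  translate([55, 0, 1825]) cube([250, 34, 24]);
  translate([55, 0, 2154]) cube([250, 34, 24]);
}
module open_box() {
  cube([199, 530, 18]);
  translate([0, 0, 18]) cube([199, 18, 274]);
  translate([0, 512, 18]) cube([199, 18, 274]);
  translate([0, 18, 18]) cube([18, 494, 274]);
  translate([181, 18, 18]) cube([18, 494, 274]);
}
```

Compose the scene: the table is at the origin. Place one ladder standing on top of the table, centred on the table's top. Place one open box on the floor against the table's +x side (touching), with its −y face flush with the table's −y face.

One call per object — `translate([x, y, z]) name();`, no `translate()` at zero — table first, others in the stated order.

table();
translate([230, 327, 748]) ladder();
translate([820, 0, 0]) open_box();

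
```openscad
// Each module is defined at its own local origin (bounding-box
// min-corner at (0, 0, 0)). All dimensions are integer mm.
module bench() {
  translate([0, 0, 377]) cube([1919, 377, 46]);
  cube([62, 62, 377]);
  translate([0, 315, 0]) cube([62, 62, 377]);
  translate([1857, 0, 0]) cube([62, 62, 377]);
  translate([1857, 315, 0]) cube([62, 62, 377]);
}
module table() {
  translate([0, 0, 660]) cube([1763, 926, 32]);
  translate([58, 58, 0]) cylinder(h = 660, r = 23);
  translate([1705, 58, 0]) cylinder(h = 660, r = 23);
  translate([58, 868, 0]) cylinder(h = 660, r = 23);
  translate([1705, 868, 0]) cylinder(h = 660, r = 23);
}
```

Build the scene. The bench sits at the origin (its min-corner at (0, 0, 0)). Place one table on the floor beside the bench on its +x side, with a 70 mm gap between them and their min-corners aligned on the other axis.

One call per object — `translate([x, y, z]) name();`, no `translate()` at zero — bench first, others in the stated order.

bench();
translate([1989, 0, 0]) table();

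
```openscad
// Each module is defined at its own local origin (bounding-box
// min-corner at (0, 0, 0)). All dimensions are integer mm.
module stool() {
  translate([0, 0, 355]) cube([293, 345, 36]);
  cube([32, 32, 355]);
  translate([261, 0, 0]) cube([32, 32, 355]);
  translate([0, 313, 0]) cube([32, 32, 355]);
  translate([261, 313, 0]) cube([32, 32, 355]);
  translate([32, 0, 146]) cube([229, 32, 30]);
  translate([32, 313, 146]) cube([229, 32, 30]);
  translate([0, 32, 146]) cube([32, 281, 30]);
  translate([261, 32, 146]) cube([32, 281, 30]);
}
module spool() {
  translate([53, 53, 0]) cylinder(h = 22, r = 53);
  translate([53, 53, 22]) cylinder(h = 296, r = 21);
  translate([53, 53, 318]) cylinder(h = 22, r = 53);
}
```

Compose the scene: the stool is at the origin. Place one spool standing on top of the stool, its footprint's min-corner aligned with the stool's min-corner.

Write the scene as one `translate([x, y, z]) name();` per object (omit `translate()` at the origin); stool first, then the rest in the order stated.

stool();
translate([0, 0, 391]) spool();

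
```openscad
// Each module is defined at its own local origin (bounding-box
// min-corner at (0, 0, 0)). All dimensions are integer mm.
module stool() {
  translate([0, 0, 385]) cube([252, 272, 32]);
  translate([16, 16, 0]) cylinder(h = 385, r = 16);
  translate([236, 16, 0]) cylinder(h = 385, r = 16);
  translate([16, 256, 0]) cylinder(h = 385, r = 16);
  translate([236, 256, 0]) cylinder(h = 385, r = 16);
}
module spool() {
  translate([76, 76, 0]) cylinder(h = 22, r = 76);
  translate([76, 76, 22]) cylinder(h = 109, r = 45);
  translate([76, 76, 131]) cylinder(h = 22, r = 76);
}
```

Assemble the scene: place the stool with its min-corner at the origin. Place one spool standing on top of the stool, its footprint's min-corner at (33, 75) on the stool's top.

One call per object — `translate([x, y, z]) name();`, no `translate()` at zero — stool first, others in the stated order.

stool();
translate([33, 75, 417]) spool();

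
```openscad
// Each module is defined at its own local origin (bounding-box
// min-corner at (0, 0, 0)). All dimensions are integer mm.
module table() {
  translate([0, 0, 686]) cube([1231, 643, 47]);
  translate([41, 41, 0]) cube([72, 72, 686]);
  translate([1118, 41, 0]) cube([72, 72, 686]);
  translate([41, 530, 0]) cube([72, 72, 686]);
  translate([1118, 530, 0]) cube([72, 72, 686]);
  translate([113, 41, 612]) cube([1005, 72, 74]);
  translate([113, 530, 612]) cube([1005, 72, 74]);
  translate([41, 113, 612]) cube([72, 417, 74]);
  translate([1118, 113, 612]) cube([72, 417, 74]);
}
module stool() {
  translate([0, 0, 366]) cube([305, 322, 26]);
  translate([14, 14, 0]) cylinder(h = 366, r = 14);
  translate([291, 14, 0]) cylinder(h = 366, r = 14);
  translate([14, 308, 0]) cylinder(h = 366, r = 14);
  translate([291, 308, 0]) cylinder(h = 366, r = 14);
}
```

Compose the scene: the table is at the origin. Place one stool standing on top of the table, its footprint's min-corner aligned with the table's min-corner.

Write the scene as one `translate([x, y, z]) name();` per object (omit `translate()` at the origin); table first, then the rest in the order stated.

table();
translate([0, 0, 733]) stool();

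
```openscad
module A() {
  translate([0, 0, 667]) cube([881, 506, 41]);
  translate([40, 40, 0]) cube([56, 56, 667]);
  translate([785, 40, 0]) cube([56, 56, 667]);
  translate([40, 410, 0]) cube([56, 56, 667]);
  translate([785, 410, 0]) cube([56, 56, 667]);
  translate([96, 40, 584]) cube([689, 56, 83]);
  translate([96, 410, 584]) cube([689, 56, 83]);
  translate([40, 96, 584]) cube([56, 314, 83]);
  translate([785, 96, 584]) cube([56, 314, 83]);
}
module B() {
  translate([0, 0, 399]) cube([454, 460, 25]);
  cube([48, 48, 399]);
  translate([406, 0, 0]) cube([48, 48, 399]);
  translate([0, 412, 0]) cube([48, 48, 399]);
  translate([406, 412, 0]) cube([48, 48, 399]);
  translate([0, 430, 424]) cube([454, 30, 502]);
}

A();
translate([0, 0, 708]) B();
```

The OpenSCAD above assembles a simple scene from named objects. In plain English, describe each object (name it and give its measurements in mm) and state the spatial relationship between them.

A is a rectangular dining table. The top is 881×506×41 mm with its upper surface at z = 708 mm. It stands on four 56×56 mm square legs, each inset 40 mm from the nearest pair of top edges, running from the floor to the underside of the top. Four apron rails, 56 mm thick and 83 mm tall, run between adjacent legs with their top edges flush with the underside of the top and their outer faces flush with the legs' outer faces.

B is a chair: 454×460 mm seat, 25 mm thick, top at z = 424 mm, on four 48 mm square corner legs flush with the seat edges. A 30 mm thick backrest slab spans the full seat width, extending 502 mm above the seat top, its back face flush with the seat's +y edge.

The chair is on top of the table.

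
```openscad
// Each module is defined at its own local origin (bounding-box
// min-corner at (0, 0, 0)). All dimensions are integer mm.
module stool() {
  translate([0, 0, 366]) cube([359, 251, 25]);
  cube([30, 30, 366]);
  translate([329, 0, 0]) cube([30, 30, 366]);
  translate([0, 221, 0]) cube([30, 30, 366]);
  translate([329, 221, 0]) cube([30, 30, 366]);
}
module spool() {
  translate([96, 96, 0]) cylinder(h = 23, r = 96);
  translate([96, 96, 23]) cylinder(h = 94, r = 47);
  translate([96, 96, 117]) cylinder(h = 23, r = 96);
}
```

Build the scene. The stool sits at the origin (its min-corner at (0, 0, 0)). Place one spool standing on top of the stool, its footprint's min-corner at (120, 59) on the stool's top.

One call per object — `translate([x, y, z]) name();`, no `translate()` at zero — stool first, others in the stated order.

stool();
translate([120, 59, 391]) spool();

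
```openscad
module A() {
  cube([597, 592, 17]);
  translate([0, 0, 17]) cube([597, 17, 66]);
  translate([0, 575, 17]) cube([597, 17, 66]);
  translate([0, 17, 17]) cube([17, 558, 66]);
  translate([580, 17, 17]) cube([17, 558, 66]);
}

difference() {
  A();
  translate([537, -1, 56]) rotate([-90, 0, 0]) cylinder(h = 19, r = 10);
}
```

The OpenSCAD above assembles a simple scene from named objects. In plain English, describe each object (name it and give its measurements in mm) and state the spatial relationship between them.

A is an open-topped rectangular box: outside dimensions 597×592×83 mm, with a uniform wall and base thickness of 17 mm. The base is a full 597×592 slab on the floor; four walls sit on top of the base. The front and back walls (the −y and +y sides) span the full width; the two side walls fit between them.

The open box has a circular hole of radius 10 mm through its front wall, centred at (x = 537, z = 56).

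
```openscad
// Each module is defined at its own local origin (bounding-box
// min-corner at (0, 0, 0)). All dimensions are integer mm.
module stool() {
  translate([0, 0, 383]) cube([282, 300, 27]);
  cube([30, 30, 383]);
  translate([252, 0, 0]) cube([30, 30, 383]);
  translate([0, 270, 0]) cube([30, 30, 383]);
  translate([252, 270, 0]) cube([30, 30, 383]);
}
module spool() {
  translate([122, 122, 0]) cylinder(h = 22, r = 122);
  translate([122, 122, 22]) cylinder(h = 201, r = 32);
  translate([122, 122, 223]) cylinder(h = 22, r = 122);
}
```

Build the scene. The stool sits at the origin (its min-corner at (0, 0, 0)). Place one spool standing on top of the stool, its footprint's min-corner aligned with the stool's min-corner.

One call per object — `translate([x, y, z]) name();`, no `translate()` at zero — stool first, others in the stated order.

stool();
translate([0, 0, 410]) spool();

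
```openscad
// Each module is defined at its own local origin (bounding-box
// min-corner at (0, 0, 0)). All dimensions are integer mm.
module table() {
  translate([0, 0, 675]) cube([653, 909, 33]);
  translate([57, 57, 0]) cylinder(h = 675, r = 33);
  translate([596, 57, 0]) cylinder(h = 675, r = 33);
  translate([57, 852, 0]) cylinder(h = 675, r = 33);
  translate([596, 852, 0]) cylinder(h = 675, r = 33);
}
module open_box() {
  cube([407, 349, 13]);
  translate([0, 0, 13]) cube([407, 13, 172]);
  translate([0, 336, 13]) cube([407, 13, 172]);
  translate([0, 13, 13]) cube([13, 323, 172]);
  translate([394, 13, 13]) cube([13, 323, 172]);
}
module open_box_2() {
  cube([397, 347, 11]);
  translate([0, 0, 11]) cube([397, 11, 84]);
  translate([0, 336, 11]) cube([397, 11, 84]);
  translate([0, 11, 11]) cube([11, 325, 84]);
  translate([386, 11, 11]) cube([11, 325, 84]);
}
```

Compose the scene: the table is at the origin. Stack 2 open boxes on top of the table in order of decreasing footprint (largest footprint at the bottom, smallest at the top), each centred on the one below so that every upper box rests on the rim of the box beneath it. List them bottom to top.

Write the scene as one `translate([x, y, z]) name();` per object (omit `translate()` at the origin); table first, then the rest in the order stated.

table();
translate([123, 280, 708]) open_box();
translate([128, 281, 893]) open_box_2();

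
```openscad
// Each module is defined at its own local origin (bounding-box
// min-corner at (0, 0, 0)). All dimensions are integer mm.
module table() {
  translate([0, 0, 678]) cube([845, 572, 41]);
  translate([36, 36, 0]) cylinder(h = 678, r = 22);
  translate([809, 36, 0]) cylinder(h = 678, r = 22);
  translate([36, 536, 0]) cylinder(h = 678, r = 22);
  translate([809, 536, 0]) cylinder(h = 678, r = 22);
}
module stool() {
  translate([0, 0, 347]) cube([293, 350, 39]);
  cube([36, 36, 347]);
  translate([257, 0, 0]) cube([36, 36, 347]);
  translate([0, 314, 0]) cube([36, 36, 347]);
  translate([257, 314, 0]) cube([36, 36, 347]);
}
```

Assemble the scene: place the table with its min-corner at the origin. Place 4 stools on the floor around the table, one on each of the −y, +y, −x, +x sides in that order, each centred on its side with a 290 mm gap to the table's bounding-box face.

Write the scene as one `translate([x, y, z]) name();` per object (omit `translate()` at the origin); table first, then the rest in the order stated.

table();
translate([276, -640, 0]) stool();
translate([276, 862, 0]) stool();
translate([-583, 111, 0]) stool();
translate([1135, 111, 0]) stool();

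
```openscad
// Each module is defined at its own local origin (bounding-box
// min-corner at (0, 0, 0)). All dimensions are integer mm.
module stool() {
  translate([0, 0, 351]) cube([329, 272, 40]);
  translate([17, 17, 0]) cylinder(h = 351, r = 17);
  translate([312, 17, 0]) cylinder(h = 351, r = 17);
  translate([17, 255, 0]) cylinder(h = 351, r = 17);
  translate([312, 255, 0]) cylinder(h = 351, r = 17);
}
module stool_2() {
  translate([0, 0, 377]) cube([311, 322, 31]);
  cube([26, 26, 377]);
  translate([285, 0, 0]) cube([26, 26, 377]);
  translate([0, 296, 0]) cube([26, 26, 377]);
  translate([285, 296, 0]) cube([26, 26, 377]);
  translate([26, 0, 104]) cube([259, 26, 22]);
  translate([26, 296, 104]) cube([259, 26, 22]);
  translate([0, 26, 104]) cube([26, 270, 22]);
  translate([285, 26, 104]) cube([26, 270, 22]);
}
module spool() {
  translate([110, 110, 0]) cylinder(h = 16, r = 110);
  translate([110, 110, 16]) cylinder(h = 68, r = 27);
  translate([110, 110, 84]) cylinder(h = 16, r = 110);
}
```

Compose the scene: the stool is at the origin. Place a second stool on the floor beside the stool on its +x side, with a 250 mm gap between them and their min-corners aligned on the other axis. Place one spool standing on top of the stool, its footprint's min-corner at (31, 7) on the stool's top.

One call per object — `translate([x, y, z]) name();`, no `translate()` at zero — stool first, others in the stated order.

stool();
translate([579, 0, 0]) stool_2();
translate([31, 7, 391]) spool();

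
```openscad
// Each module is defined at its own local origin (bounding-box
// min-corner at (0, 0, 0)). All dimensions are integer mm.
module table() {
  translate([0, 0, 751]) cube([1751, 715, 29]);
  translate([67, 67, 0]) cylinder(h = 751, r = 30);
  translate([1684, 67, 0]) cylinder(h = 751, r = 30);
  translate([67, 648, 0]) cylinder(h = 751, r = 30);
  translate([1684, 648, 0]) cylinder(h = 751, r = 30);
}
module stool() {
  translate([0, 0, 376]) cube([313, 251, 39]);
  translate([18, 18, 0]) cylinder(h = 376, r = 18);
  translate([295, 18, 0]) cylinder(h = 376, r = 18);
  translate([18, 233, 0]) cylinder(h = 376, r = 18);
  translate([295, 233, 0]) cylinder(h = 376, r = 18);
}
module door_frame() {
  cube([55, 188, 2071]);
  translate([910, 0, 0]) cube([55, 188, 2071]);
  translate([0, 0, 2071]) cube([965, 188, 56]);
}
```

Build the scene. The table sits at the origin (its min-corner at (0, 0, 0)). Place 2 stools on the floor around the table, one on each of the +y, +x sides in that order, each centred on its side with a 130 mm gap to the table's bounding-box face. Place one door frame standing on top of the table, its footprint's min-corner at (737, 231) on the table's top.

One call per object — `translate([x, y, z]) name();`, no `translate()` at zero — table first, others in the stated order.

table();
translate([719, 845, 0]) stool();
translate([1881, 232, 0]) stool();
translate([737, 231, 780]) door_frame();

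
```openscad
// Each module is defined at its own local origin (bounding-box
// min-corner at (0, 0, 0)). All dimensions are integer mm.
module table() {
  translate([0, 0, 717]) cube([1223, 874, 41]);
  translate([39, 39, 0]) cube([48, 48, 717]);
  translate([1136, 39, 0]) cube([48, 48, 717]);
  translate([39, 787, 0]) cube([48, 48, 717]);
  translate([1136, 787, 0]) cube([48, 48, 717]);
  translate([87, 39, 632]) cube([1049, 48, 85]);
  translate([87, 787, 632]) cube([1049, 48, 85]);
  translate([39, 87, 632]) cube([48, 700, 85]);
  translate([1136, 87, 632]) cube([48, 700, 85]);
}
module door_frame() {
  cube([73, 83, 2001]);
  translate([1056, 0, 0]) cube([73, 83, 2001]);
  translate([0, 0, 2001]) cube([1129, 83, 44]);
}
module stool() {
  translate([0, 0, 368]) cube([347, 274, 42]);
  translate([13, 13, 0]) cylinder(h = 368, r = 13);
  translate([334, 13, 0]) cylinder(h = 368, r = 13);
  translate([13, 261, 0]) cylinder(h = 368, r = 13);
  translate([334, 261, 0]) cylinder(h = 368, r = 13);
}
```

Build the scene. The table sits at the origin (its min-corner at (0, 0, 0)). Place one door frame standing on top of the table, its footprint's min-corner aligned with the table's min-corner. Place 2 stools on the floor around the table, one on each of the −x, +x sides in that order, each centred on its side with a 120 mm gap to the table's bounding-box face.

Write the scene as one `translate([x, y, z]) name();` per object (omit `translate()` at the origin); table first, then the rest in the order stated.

table();
translate([0, 0, 758]) door_frame();
translate([-467, 300, 0]) stool();
translate([1343, 300, 0]) stool();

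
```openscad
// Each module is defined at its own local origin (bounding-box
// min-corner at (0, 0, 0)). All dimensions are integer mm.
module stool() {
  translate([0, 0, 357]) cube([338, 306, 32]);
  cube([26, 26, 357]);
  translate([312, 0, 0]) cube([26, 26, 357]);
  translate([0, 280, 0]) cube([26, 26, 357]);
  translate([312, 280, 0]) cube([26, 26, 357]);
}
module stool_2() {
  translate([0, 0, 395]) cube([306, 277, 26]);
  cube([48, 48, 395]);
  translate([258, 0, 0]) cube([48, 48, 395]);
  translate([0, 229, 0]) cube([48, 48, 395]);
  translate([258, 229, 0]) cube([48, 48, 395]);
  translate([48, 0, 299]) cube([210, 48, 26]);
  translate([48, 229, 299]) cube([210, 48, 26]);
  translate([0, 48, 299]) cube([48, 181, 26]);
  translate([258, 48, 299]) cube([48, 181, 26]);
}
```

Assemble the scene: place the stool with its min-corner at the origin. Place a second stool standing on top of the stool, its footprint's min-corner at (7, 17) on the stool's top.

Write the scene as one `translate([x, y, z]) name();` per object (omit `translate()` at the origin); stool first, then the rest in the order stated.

stool();
translate([7, 17, 389]) stool_2();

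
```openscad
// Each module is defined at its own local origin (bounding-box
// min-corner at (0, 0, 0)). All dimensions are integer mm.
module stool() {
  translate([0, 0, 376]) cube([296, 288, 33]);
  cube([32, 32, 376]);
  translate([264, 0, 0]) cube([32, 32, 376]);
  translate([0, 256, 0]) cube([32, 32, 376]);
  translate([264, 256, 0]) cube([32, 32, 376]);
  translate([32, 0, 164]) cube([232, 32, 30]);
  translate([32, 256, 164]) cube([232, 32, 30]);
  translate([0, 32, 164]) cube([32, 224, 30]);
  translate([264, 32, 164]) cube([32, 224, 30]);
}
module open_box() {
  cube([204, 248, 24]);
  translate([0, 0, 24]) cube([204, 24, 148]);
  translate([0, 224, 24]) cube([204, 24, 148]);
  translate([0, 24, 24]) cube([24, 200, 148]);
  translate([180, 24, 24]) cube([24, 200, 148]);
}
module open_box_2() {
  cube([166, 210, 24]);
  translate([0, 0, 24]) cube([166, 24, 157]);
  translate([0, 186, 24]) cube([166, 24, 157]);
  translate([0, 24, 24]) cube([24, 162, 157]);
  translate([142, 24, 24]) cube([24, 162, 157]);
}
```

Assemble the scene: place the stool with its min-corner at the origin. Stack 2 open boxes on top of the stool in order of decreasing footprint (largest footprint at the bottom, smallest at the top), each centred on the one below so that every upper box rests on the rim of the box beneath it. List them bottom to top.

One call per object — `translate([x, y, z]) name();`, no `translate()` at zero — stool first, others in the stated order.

stool();
translate([46, 20, 409]) open_box();
translate([65, 39, 581]) open_box_2();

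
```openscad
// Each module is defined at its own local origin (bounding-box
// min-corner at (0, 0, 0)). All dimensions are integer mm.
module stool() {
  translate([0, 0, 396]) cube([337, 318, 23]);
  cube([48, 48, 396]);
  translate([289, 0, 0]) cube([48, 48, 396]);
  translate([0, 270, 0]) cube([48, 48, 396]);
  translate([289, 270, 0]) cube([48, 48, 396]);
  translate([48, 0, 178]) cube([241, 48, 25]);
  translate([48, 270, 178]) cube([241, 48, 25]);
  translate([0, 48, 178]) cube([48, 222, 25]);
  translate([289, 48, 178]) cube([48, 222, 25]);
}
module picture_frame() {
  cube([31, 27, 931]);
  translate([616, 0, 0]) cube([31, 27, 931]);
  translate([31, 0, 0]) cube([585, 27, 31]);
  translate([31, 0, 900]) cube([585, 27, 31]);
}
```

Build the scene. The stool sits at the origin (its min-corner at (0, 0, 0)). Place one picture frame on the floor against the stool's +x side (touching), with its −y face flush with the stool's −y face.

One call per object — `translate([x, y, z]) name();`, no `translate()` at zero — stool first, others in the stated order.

stool();
translate([337, 0, 0]) picture_frame();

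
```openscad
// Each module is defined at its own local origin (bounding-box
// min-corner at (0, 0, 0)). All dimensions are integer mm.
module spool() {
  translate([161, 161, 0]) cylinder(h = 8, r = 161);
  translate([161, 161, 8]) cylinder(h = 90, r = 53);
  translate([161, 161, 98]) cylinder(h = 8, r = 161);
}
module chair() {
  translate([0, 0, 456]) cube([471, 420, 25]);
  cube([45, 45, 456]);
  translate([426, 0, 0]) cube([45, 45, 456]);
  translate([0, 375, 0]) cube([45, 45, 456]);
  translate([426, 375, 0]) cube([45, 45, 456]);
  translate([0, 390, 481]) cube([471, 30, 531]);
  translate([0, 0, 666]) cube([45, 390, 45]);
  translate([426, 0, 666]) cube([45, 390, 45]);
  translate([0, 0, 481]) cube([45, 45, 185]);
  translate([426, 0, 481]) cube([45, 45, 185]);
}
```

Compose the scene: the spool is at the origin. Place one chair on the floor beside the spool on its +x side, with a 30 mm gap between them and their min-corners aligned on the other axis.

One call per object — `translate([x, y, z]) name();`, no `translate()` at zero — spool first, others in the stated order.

spool();
translate([352, 0, 0]) chair();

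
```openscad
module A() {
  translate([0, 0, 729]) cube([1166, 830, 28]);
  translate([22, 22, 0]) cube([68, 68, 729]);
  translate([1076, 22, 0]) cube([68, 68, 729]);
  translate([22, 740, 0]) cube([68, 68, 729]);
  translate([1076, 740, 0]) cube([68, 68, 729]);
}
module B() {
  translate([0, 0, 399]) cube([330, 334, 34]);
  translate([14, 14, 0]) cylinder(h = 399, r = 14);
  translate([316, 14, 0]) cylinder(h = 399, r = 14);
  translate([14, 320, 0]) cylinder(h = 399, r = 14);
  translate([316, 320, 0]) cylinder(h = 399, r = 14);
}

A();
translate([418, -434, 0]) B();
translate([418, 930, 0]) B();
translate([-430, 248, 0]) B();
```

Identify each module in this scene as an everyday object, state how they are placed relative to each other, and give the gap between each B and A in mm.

A is a table. B is a stool. Three stools sit around the table at the −y, +y, −x sides. The gap between each stool and the table is 100 mm.

Each stool's nearest face is 100 mm from the table's bounding box.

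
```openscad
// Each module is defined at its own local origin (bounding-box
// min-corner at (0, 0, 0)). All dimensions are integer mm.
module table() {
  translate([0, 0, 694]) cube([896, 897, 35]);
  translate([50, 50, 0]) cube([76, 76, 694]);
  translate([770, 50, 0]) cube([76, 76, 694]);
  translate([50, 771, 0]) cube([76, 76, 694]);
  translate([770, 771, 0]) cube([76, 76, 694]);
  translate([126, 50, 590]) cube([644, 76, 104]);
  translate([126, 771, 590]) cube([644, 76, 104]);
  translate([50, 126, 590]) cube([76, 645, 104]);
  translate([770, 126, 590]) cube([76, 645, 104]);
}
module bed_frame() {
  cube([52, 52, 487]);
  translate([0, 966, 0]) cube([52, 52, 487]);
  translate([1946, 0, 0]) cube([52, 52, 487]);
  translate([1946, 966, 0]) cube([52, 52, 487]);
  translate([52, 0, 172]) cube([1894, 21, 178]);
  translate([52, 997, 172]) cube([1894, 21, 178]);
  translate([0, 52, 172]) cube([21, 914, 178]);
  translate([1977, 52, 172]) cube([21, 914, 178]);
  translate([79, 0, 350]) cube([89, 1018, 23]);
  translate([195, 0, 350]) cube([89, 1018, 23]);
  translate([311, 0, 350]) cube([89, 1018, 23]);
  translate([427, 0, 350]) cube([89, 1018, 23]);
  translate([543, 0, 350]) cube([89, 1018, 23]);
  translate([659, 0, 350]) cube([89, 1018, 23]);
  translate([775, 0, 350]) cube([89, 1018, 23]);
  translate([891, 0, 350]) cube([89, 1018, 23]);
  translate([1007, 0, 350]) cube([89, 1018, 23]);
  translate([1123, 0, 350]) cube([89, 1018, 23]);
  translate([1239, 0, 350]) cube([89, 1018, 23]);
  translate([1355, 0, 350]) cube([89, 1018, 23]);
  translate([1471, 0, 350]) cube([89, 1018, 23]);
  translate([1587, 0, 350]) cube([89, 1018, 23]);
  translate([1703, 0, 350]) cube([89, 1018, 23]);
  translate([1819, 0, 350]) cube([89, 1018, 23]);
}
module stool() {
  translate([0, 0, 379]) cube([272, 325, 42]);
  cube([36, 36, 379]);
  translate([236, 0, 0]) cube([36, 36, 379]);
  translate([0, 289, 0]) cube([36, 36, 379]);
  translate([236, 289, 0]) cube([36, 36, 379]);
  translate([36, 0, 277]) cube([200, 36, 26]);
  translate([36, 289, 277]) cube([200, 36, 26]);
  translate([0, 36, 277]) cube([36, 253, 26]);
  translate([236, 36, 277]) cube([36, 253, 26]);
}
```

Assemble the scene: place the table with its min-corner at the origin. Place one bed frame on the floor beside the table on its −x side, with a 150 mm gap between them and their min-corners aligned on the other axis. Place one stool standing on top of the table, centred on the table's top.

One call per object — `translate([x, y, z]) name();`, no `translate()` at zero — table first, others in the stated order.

table();
translate([-2148, 0, 0]) bed_frame();
translate([312, 286, 729]) stool();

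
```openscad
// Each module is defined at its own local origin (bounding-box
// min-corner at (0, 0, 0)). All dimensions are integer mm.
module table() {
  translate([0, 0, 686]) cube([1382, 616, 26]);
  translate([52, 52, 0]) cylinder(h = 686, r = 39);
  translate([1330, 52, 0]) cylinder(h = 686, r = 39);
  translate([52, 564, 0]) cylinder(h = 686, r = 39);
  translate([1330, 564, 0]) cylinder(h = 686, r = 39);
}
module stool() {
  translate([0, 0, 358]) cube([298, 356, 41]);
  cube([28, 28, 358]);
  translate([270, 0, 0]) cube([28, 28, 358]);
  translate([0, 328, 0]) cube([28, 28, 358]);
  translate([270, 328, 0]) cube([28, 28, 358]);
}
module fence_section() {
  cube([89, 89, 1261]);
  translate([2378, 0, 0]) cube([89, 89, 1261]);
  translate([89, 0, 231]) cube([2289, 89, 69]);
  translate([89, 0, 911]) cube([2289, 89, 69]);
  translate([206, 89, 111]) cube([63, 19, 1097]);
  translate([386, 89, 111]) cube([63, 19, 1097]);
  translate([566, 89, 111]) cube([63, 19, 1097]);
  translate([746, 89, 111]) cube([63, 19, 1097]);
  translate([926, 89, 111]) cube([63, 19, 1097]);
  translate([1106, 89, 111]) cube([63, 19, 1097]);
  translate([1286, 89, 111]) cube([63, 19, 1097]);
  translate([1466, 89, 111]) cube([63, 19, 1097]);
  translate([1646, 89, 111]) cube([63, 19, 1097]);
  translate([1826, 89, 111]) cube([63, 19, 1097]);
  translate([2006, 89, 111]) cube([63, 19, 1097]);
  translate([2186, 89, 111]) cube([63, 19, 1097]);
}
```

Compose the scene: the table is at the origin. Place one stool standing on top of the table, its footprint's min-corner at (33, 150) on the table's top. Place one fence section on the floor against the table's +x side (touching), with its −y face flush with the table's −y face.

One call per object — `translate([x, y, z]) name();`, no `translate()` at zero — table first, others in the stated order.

table();
translate([33, 150, 712]) stool();
translate([1382, 0, 0]) fence_section();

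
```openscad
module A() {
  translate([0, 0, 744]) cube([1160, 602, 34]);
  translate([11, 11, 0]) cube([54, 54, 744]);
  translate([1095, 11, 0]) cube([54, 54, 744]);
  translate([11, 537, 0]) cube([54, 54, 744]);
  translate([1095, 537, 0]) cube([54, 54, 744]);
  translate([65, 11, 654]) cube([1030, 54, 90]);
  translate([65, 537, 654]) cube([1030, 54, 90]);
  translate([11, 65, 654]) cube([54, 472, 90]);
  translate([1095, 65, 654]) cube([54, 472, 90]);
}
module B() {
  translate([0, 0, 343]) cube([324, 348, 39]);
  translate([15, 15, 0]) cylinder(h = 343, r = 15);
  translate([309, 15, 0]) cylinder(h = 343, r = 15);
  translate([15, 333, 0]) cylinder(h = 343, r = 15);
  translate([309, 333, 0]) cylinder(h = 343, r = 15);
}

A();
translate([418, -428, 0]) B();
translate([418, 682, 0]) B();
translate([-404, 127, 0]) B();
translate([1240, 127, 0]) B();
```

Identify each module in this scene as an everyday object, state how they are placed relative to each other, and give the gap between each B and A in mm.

A is a table. B is a stool. Four stools sit around the table at the −y, +y, −x, +x sides. The gap between each stool and the table is 80 mm.

Each stool's nearest face is 80 mm from the table's bounding box.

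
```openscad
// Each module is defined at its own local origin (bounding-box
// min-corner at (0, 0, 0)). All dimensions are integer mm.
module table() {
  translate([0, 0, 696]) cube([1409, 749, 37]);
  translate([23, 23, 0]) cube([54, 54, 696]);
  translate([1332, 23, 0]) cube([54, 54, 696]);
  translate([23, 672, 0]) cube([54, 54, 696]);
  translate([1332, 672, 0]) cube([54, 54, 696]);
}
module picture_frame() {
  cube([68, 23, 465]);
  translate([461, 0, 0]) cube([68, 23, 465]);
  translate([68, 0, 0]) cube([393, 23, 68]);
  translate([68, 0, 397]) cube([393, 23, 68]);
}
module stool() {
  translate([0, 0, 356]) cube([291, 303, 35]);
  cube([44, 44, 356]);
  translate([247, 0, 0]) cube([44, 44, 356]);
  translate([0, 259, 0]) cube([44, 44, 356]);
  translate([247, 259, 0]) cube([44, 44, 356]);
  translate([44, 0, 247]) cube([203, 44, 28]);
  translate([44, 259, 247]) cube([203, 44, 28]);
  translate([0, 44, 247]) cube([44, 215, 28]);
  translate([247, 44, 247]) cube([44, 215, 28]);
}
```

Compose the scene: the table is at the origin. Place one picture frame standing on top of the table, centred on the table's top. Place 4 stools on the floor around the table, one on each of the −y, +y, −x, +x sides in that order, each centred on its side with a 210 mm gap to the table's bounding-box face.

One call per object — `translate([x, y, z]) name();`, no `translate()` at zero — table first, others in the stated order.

table();
translate([440, 363, 733]) picture_frame();
translate([559, -513, 0]) stool();
translate([559, 959, 0]) stool();
translate([-501, 223, 0]) stool();
translate([1619, 223, 0]) stool();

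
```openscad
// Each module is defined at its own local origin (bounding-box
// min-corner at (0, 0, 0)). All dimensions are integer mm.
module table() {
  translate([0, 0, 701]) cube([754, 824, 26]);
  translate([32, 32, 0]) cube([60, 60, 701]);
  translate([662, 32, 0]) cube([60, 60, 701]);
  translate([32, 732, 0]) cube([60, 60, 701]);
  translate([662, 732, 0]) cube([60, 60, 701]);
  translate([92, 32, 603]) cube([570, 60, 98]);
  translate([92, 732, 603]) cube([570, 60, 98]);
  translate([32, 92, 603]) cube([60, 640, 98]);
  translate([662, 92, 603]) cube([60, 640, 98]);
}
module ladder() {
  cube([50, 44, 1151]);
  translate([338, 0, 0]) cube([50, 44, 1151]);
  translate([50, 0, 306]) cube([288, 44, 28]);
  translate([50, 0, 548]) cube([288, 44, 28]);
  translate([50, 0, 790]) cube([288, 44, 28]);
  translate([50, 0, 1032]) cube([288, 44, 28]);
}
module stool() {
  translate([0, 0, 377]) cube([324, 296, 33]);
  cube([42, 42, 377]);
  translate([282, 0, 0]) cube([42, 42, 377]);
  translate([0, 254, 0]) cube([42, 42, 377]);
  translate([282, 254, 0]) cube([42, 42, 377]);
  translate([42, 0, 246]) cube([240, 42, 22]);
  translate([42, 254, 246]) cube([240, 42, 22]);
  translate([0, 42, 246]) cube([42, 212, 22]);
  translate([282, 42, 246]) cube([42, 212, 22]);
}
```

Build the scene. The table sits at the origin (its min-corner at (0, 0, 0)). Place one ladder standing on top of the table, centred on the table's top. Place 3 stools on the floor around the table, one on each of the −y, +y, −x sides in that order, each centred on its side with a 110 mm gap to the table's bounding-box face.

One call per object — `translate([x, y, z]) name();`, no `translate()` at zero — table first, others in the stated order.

table();
translate([183, 390, 727]) ladder();
translate([215, -406, 0]) stool();
translate([215, 934, 0]) stool();
translate([-434, 264, 0]) stool();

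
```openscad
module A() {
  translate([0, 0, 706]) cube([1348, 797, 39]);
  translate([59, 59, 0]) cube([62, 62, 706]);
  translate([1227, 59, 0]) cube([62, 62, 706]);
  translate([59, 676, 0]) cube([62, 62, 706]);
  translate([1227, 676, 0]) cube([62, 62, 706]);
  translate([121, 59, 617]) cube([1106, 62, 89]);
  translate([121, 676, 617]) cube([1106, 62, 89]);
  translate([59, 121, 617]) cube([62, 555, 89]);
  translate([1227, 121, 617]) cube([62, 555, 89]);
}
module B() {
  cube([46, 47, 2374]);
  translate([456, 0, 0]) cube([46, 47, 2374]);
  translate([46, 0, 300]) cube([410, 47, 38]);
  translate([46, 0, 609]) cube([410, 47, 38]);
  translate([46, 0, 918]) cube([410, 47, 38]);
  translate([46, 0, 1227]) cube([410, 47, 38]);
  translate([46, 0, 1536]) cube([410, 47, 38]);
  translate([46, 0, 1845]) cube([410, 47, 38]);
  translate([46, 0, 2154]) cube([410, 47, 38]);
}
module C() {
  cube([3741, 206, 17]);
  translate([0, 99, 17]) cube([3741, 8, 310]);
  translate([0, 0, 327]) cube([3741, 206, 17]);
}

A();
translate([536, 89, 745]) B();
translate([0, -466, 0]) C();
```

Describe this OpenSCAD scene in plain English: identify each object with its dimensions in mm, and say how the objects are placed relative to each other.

A is a table: top 1348 mm (x) × 797 mm (y), 39 mm thick, upper face at z = 745 mm, on four 62×62 mm square legs, each inset 59 mm from the nearest pair of top edges, running from z = 0 to the bottom of the top. Four apron rails, 62 mm thick and 89 mm tall, run between adjacent legs with their top edges flush with the underside of the top and their outer faces flush with the legs' outer faces.

B is a straight ladder. Two 46×47 mm vertical rails, 2374 mm tall, stand 502 mm apart (outside-to-outside) with their front faces coplanar on the −y side. 7 rungs, each 47 mm deep and 38 mm tall, span between the inner faces of the rails, front faces flush with the rails. The lowest rung's underside is at z = 300 mm and rungs are spaced 309 mm apart (underside to underside).

C is an I-beam lying along x, 3741 mm long. Overall section height 344 mm. Two flanges 206 mm wide (y) and 17 mm thick, one on the floor and one at the top; a web 8 mm thick runs between them, centred on the flange width.

The ladder is on top of the table. The I-beam is on the floor beside the table on its −y side.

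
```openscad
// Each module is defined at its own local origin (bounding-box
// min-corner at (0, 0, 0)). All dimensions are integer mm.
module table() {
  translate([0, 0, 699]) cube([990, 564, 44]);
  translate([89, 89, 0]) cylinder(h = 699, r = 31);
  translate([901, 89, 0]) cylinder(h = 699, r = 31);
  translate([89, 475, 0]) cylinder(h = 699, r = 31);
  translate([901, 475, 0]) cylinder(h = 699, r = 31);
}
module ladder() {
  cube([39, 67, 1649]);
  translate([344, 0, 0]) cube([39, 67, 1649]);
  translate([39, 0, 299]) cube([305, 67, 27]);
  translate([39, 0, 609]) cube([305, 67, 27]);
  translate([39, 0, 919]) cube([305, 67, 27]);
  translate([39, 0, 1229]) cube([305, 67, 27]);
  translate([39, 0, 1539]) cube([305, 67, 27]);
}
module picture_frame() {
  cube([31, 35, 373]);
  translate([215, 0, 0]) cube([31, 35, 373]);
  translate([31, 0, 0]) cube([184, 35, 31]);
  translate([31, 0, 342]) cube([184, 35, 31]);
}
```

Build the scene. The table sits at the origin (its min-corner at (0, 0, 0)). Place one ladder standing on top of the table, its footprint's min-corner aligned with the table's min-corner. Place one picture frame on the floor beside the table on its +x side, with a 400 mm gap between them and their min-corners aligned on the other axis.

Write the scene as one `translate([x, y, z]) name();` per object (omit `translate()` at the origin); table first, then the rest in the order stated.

table();
translate([0, 0, 743]) ladder();
translate([1390, 0, 0]) picture_frame();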